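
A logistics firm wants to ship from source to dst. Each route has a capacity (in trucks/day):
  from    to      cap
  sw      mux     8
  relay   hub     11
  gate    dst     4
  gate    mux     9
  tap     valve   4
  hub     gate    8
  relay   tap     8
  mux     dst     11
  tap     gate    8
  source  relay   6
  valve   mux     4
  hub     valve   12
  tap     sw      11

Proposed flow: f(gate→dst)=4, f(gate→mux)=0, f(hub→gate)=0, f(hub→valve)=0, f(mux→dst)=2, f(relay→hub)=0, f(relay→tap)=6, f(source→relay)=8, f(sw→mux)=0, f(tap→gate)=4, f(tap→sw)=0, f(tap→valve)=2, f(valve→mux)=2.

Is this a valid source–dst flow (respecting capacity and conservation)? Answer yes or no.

Capacity violated on source→relay: flow 8 > capacity 6.

No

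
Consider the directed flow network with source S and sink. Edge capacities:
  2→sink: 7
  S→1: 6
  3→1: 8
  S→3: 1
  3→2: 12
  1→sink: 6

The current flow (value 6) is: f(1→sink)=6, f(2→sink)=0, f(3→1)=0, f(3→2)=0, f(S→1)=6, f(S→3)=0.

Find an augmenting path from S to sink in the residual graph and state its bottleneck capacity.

Residual along S→3→2→sink: S→3: 1, 3→2: 12, 2→sink: 7.
Bottleneck = min = 1.

S→3→2→sink, bottleneck 1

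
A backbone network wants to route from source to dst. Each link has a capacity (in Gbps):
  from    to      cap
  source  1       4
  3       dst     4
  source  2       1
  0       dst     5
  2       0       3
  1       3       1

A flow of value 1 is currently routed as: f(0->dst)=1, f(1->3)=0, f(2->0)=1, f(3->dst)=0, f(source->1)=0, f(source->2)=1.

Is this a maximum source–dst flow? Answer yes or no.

Residual path source->1->3->dst has bottleneck 1 > 0.
Pushing 1 along it raises the flow to 2, so the given flow is not maximum.

No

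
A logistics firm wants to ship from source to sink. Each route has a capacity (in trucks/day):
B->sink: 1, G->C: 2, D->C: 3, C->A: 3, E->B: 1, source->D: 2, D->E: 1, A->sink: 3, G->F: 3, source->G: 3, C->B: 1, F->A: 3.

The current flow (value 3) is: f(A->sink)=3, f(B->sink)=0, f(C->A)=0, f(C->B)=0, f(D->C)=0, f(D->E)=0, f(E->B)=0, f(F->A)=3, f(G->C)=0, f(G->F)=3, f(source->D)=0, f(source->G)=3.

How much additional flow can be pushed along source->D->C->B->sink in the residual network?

1

Residual capacities along the path: source->D: 2, D->C: 3, C->B: 1, B->sink: 1.
Minimum is 1.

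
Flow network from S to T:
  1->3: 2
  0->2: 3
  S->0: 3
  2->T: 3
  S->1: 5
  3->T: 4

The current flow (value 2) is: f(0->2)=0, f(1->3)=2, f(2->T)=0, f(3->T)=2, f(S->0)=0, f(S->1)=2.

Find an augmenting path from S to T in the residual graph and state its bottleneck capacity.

Residual along S->0->2->T: S->0: 3, 0->2: 3, 2->T: 3.
Bottleneck = min = 3.

S->0->2->T, bottleneck 3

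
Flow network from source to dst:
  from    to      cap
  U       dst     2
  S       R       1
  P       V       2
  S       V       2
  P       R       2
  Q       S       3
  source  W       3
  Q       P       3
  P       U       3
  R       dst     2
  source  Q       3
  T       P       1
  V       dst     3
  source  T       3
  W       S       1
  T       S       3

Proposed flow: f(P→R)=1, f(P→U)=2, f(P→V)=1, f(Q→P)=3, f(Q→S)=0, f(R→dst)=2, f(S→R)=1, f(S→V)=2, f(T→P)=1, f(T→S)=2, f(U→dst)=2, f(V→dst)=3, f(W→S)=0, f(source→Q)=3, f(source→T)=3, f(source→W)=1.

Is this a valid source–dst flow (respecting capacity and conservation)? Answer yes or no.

Conservation fails at W: inflow 1 ≠ outflow 0.

No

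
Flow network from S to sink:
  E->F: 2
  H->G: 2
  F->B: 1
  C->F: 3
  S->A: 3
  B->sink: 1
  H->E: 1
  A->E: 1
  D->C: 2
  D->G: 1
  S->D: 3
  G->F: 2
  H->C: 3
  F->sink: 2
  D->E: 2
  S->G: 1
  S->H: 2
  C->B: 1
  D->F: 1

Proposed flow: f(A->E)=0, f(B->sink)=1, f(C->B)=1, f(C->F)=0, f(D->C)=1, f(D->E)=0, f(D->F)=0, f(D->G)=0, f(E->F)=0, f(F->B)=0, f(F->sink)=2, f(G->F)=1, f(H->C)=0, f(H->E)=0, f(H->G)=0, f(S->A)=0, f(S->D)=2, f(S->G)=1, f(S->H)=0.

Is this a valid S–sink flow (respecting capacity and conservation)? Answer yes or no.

Conservation fails at D: inflow 2 ≠ outflow 1.

No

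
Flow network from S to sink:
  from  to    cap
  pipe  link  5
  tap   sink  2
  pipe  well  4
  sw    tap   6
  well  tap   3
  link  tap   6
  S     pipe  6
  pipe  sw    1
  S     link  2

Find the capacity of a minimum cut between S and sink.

2

Max flow = 2 (via 1 augmenting path).
In the residual at optimum, the set reachable from S is {S, link, pipe, sw, tap, well}.
Cut edges: tap->sink (cap 2). Sum = 2.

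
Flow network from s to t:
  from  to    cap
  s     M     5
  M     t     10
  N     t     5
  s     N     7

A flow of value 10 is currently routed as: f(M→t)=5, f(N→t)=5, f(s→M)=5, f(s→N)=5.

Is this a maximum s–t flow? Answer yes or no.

Yes

Residual reachable from s: {N, s}; t is not reachable.
Saturated cut: s→M, N→t with total capacity 10 = current flow value. Flow is maximum.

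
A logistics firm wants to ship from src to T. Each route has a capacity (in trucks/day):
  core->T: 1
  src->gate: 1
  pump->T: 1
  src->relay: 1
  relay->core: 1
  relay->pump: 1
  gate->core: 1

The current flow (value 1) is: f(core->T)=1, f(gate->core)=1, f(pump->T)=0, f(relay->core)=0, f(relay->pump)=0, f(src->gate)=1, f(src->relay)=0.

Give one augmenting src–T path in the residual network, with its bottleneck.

Residual along src->relay->pump->T: src->relay: 1, relay->pump: 1, pump->T: 1.
Bottleneck = min = 1.

src->relay->pump->T, bottleneck 1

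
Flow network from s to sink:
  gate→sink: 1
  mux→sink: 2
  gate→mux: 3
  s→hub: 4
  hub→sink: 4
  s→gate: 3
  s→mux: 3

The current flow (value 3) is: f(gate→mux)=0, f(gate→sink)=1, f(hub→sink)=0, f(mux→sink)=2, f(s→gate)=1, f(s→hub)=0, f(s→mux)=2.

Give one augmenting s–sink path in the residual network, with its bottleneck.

s→hub→sink, bottleneck 4

Residual along s→hub→sink: s→hub: 4, hub→sink: 4.
Bottleneck = min = 4.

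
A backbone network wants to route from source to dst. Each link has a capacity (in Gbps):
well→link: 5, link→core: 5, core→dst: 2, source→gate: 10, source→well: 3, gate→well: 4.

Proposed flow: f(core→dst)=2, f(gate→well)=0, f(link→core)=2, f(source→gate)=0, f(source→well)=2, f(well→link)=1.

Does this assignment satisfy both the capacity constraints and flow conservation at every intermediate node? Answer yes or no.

No

Conservation fails at well: inflow 2 ≠ outflow 1.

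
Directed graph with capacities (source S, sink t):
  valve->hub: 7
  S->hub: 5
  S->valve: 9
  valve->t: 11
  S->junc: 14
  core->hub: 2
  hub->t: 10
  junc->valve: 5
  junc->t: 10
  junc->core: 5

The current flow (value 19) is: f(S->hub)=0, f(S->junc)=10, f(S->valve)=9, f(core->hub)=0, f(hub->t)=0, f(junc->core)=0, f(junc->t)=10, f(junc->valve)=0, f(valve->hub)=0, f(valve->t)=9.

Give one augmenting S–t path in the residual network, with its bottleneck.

Residual along S->hub->t: S->hub: 5, hub->t: 10.
Bottleneck = min = 5.

S->hub->t, bottleneck 5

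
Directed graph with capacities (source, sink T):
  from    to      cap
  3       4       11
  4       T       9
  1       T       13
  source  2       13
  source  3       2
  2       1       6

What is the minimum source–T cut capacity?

8

Max flow = 8 (via 2 augmenting paths).
In the residual at optimum, the set reachable from source is {2, source}.
Cut edges: 2->1 (cap 6), source->3 (cap 2). Sum = 8.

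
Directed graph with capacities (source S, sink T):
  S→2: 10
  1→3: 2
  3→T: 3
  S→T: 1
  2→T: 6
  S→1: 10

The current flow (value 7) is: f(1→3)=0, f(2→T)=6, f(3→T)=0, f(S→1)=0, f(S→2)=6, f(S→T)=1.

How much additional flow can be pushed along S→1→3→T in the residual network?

2

Residual capacities along the path: S→1: 10, 1→3: 2, 3→T: 3.
Minimum is 2.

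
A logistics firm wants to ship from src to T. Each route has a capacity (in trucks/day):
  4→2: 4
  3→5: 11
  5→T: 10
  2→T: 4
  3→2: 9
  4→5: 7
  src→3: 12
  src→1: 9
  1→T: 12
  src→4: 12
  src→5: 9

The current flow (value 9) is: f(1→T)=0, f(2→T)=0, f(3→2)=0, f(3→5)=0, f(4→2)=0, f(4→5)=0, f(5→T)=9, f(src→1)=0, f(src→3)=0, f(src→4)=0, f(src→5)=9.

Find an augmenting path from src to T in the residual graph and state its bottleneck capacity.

src→1→T, bottleneck 9

Residual along src→1→T: src→1: 9, 1→T: 12.
Bottleneck = min = 9.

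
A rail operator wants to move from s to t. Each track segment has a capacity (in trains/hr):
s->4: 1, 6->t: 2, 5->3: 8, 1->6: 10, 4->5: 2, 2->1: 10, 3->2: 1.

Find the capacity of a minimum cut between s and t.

1

Max flow = 1 (via 1 augmenting path).
In the residual at optimum, the set reachable from s is {s}.
Cut edges: s->4 (cap 1). Sum = 1.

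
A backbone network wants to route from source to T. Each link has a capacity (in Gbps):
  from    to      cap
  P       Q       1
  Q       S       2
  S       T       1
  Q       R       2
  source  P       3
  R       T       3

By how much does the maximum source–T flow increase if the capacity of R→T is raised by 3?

Original max flow = 1.
Edge R→T does not cross the min cut (source side {P, source}), so extra capacity there cannot help.
New max flow = 1. Increase = 0.

0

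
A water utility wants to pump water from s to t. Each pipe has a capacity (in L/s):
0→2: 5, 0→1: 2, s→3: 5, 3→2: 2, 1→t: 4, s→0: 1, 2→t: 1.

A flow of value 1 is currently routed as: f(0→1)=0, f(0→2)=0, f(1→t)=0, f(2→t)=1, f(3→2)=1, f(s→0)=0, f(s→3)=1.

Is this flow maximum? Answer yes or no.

No

Residual path s→0→1→t has bottleneck 1 > 0.
Pushing 1 along it raises the flow to 2, so the given flow is not maximum.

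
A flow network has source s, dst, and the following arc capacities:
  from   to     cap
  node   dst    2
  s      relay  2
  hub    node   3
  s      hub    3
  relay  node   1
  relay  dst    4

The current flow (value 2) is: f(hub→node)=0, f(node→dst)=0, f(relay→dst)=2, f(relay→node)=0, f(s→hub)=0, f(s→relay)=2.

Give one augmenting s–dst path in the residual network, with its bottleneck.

Residual along s→hub→node→dst: s→hub: 3, hub→node: 3, node→dst: 2.
Bottleneck = min = 2.

s→hub→node→dst, bottleneck 2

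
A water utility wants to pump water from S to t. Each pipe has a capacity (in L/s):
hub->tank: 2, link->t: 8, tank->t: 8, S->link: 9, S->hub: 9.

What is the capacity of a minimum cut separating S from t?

10

Max flow = 10 (via 2 augmenting paths).
In the residual at optimum, the set reachable from S is {S, hub, link}.
Cut edges: hub->tank (cap 2), link->t (cap 8). Sum = 10.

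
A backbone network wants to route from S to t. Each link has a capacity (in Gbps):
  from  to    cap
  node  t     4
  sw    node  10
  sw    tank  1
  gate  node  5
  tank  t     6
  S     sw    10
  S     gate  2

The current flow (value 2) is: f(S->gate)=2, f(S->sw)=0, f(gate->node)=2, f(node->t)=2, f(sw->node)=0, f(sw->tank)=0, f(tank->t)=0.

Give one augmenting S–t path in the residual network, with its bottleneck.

S->sw->node->t, bottleneck 2

Residual along S->sw->node->t: S->sw: 10, sw->node: 10, node->t: 2.
Bottleneck = min = 2.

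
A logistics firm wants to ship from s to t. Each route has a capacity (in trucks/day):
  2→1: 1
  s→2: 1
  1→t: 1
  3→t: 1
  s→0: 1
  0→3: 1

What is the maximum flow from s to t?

2

Augment s→0→3→t: bottleneck 1. Total 1.
Augment s→2→1→t: bottleneck 1. Total 2.
No augmenting path remains in the residual graph.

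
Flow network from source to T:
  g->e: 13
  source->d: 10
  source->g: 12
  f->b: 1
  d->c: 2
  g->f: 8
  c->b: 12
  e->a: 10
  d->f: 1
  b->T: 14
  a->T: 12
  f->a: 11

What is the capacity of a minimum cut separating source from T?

15

Max flow = 15 (via 4 augmenting paths).
In the residual at optimum, the set reachable from source is {d, source}.
Cut edges: source->g (cap 12), d->f (cap 1), d->c (cap 2). Sum = 15.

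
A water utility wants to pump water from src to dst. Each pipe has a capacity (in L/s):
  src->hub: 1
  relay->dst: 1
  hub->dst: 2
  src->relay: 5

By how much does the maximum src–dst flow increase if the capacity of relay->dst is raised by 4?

4

Original max flow = 2.
After raising cap(relay->dst), augmenting paths through that edge carry 4 more units.
New max flow = 6. Increase = 4.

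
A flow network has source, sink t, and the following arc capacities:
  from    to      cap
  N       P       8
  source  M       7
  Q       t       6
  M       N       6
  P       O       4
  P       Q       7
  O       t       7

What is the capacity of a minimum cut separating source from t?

6

Max flow = 6 (via 1 augmenting path).
In the residual at optimum, the set reachable from source is {M, source}.
Cut edges: M->N (cap 6). Sum = 6.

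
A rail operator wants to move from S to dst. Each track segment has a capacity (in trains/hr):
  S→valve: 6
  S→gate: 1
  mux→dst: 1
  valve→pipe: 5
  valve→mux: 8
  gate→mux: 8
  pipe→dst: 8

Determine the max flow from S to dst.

Augment S→valve→pipe→dst: bottleneck 5. Total 5.
Augment S→valve→mux→dst: bottleneck 1. Total 6.
No augmenting path remains in the residual graph.

6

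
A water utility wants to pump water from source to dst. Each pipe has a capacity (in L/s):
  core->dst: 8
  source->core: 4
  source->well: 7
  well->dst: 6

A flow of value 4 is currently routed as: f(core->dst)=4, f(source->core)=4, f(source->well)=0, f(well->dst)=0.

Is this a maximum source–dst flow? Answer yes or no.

Residual path source->well->dst has bottleneck 6 > 0.
Pushing 6 along it raises the flow to 10, so the given flow is not maximum.

No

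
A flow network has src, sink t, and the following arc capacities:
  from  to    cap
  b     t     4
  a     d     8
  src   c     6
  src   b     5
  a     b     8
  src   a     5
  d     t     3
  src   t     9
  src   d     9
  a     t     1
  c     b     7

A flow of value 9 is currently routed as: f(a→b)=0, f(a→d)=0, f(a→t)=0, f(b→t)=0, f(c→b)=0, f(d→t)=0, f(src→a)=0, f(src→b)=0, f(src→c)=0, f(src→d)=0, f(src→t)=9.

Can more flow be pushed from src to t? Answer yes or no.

Yes

Residual path src→a→t has bottleneck 1 > 0.
Pushing 1 along it raises the flow to 10, so the given flow is not maximum.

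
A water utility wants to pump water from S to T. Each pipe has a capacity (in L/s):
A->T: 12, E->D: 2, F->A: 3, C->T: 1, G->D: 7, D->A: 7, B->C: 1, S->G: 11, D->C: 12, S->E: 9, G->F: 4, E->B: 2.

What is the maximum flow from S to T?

11

Augment S->G->F->A->T: bottleneck 3. Total 3.
Augment S->G->D->A->T: bottleneck 7. Total 10.
Augment S->E->D->C->T: bottleneck 1. Total 11.
No augmenting path remains in the residual graph.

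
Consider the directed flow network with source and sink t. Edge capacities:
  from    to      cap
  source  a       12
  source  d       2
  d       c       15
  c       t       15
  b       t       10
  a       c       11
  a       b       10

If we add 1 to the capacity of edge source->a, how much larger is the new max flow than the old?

1

Original max flow = 14.
After raising cap(source->a), augmenting paths through that edge carry 1 more unit.
New max flow = 15. Increase = 1.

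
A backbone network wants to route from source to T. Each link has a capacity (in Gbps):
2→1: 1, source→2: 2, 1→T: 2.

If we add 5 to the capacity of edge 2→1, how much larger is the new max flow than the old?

1

Original max flow = 1.
After raising cap(2→1), augmenting paths through that edge carry 1 more unit.
New max flow = 2. Increase = 1.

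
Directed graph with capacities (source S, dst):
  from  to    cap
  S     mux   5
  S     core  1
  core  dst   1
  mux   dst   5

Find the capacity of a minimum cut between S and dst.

Max flow = 6 (via 2 augmenting paths).
In the residual at optimum, the set reachable from S is {S}.
Cut edges: S→core (cap 1), S→mux (cap 5). Sum = 6.

6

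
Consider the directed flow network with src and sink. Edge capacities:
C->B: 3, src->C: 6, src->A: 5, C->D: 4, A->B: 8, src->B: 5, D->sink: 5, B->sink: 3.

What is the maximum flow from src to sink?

7

Augment src->B->sink: bottleneck 3. Total 3.
Augment src->C->D->sink: bottleneck 4. Total 7.
No augmenting path remains in the residual graph.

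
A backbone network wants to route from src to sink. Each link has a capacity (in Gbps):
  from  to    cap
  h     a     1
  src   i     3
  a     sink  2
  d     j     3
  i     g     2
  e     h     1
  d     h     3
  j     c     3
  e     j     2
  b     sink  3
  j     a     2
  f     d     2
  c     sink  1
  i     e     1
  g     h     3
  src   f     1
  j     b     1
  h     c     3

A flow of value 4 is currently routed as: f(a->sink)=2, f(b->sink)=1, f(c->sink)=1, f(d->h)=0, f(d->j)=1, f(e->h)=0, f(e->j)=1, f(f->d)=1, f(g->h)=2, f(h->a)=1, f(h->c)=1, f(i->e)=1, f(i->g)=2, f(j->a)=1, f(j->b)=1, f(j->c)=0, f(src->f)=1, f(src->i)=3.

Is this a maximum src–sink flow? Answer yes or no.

Yes

Residual reachable from src: {src}; sink is not reachable.
Saturated cut: src->i, src->f with total capacity 4 = current flow value. Flow is maximum.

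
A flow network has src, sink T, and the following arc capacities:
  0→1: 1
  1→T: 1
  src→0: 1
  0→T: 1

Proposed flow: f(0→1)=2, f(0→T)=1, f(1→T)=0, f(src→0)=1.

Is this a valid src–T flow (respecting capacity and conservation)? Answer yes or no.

No

Capacity violated on 0→1: flow 2 > capacity 1.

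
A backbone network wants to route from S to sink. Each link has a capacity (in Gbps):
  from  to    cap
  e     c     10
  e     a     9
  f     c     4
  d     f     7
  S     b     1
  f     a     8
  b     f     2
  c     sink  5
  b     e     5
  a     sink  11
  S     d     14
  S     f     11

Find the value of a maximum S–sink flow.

13

Augment S→f→c→sink: bottleneck 4. Total 4.
Augment S→f→a→sink: bottleneck 7. Total 11.
Augment S→d→f→a→sink: bottleneck 1. Total 12.
Augment S→b→e→c→sink: bottleneck 1. Total 13.
No augmenting path remains in the residual graph.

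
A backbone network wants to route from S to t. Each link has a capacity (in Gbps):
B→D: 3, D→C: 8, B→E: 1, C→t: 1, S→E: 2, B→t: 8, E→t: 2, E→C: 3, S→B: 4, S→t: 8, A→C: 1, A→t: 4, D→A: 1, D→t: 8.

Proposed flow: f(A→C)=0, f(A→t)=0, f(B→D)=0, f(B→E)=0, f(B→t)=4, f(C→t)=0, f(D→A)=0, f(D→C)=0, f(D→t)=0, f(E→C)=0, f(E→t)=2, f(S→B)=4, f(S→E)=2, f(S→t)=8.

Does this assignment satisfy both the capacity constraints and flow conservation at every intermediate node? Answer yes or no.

Every edge has 0 ≤ f(e) ≤ cap(e).
At each intermediate node, inflow equals outflow.

Yes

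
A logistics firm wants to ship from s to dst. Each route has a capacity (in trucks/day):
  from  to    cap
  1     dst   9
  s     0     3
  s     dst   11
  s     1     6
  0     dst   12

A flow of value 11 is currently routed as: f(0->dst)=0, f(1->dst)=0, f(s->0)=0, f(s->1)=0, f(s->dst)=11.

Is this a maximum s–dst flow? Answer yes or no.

Residual path s->0->dst has bottleneck 3 > 0.
Pushing 3 along it raises the flow to 14, so the given flow is not maximum.

No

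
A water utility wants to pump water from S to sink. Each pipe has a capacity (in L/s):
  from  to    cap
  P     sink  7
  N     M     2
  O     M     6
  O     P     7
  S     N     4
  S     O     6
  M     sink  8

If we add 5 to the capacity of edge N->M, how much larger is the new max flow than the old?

Original max flow = 8.
After raising cap(N->M), augmenting paths through that edge carry 2 more units.
New max flow = 10. Increase = 2.

2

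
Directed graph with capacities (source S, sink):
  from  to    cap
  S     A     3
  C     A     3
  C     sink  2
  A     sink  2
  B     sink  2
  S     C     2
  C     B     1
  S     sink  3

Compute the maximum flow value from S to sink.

7

Augment S->sink: bottleneck 3. Total 3.
Augment S->C->sink: bottleneck 2. Total 5.
Augment S->A->sink: bottleneck 2. Total 7.
No augmenting path remains in the residual graph.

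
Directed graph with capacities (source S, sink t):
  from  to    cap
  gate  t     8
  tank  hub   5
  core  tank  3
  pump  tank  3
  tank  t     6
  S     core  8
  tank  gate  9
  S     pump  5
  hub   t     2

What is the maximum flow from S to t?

6

Augment S->core->tank->t: bottleneck 3. Total 3.
Augment S->pump->tank->t: bottleneck 3. Total 6.
No augmenting path remains in the residual graph.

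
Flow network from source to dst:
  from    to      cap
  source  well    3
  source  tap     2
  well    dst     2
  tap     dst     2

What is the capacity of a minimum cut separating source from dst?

4

Max flow = 4 (via 2 augmenting paths).
In the residual at optimum, the set reachable from source is {source, well}.
Cut edges: source→tap (cap 2), well→dst (cap 2). Sum = 4.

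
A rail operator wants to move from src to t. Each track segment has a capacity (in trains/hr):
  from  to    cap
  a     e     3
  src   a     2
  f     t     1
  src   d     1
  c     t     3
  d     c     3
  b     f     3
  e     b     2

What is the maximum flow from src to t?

2

Augment src->d->c->t: bottleneck 1. Total 1.
Augment src->a->e->b->f->t: bottleneck 1. Total 2.
No augmenting path remains in the residual graph.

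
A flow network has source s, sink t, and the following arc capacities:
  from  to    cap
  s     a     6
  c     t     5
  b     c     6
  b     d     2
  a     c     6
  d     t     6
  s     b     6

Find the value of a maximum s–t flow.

Augment s→b→d→t: bottleneck 2. Total 2.
Augment s→b→c→t: bottleneck 4. Total 6.
Augment s→a→c→t: bottleneck 1. Total 7.
No augmenting path remains in the residual graph.

7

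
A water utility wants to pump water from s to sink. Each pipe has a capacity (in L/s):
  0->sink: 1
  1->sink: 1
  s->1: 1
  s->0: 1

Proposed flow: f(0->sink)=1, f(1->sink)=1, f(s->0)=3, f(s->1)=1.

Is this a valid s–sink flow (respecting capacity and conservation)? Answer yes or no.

No

Capacity violated on s->0: flow 3 > capacity 1.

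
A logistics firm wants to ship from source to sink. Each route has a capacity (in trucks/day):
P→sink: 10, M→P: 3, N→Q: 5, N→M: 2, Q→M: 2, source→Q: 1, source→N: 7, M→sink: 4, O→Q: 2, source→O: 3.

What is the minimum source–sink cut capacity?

4

Max flow = 4 (via 3 augmenting paths).
In the residual at optimum, the set reachable from source is {N, O, Q, source}.
Cut edges: N→M (cap 2), Q→M (cap 2). Sum = 4.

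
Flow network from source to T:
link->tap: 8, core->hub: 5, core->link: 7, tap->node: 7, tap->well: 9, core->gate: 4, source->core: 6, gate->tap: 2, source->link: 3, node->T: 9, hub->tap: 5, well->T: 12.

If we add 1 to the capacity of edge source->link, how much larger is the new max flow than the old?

Original max flow = 9.
After raising cap(source->link), augmenting paths through that edge carry 1 more unit.
New max flow = 10. Increase = 1.

1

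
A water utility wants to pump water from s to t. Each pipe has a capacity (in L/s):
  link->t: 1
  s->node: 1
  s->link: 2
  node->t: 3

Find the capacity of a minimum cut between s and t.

Max flow = 2 (via 2 augmenting paths).
In the residual at optimum, the set reachable from s is {link, s}.
Cut edges: s->node (cap 1), link->t (cap 1). Sum = 2.

2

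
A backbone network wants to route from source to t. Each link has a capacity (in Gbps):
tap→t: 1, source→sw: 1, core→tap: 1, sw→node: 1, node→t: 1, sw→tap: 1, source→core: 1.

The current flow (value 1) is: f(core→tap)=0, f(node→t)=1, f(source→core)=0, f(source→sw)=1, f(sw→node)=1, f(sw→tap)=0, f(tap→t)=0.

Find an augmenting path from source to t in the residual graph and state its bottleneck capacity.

Residual along source→core→tap→t: source→core: 1, core→tap: 1, tap→t: 1.
Bottleneck = min = 1.

source→core→tap→t, bottleneck 1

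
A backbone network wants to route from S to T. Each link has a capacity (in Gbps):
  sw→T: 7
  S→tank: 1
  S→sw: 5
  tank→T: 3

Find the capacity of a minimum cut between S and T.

6

Max flow = 6 (via 2 augmenting paths).
In the residual at optimum, the set reachable from S is {S}.
Cut edges: S→tank (cap 1), S→sw (cap 5). Sum = 6.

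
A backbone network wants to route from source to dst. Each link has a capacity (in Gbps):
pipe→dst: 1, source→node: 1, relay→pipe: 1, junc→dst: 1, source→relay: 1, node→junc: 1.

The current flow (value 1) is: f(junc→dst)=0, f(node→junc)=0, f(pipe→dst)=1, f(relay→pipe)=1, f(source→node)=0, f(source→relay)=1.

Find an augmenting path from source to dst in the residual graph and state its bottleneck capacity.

source→node→junc→dst, bottleneck 1

Residual along source→node→junc→dst: source→node: 1, node→junc: 1, junc→dst: 1.
Bottleneck = min = 1.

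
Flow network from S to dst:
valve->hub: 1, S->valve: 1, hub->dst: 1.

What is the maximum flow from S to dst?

Augment S->valve->hub->dst: bottleneck 1. Total 1.
No augmenting path remains in the residual graph.

1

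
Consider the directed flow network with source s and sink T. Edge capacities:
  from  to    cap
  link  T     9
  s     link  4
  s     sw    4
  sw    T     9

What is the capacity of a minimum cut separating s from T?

8

Max flow = 8 (via 2 augmenting paths).
In the residual at optimum, the set reachable from s is {s}.
Cut edges: s->sw (cap 4), s->link (cap 4). Sum = 8.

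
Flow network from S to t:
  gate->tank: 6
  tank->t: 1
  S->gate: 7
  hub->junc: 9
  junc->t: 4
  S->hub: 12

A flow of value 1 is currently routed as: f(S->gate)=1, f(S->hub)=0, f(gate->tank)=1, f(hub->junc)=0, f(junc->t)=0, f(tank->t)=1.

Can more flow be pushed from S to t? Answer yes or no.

Yes

Residual path S->hub->junc->t has bottleneck 4 > 0.
Pushing 4 along it raises the flow to 5, so the given flow is not maximum.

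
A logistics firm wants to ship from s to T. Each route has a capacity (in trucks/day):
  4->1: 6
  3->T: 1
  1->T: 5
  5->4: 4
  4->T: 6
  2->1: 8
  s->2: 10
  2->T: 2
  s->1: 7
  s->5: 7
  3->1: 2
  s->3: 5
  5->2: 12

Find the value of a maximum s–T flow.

Augment s->2->T: bottleneck 2. Total 2.
Augment s->3->T: bottleneck 1. Total 3.
Augment s->1->T: bottleneck 5. Total 8.
Augment s->5->4->T: bottleneck 4. Total 12.
No augmenting path remains in the residual graph.

12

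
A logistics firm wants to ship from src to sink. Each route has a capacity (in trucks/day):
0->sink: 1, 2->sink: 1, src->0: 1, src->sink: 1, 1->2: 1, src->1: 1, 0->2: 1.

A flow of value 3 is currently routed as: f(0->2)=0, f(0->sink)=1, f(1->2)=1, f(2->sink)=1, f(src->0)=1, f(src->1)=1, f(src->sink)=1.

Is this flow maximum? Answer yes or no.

Residual reachable from src: {src}; sink is not reachable.
Saturated cut: src->0, src->1, src->sink with total capacity 3 = current flow value. Flow is maximum.

Yes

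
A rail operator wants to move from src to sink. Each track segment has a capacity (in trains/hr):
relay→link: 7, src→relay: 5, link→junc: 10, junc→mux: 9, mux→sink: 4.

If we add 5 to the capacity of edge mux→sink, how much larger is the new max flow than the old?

Original max flow = 4.
After raising cap(mux→sink), augmenting paths through that edge carry 1 more unit.
New max flow = 5. Increase = 1.

1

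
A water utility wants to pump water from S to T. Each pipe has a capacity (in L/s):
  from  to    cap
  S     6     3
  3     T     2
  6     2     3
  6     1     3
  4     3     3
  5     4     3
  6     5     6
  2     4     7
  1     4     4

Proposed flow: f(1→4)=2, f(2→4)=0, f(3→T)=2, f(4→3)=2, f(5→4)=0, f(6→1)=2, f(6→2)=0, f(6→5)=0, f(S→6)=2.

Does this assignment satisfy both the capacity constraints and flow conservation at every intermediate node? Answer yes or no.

Every edge has 0 ≤ f(e) ≤ cap(e).
At each intermediate node, inflow equals outflow.

Yes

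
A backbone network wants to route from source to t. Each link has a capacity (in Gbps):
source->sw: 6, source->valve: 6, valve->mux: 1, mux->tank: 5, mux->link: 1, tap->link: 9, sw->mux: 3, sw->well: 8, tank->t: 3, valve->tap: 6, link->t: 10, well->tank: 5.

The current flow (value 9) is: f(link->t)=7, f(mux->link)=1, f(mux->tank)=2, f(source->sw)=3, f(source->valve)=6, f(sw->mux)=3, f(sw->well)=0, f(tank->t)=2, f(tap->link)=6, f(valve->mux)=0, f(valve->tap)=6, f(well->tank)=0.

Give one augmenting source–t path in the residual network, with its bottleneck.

Residual along source->sw->well->tank->t: source->sw: 3, sw->well: 8, well->tank: 5, tank->t: 1.
Bottleneck = min = 1.

source->sw->well->tank->t, bottleneck 1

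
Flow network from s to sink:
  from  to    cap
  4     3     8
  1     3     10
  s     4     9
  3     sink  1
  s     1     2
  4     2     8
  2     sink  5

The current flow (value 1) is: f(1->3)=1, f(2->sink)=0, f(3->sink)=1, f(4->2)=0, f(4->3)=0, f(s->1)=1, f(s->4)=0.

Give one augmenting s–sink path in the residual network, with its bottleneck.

Residual along s->4->2->sink: s->4: 9, 4->2: 8, 2->sink: 5.
Bottleneck = min = 5.

s->4->2->sink, bottleneck 5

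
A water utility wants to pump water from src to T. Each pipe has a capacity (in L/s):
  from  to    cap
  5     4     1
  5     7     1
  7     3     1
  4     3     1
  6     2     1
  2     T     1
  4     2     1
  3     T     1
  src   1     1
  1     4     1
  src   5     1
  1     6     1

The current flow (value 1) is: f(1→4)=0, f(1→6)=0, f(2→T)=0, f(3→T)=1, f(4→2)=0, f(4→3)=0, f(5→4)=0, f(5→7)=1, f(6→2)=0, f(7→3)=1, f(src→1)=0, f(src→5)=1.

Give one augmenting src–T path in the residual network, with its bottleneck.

src→1→4→2→T, bottleneck 1

Residual along src→1→4→2→T: src→1: 1, 1→4: 1, 4→2: 1, 2→T: 1.
Bottleneck = min = 1.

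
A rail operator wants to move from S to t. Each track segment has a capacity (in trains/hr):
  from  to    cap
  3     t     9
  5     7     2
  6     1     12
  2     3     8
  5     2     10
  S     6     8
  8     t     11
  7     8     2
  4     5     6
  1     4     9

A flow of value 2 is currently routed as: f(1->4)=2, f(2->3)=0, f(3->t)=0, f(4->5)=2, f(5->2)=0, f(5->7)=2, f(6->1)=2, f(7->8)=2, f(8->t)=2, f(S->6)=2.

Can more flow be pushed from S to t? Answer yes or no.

Residual path S->6->1->4->5->2->3->t has bottleneck 4 > 0.
Pushing 4 along it raises the flow to 6, so the given flow is not maximum.

Yes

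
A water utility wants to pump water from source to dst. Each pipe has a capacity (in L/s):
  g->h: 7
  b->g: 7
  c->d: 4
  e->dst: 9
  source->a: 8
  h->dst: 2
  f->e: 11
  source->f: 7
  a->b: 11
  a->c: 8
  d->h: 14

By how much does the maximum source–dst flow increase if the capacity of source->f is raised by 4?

2

Original max flow = 9.
After raising cap(source->f), augmenting paths through that edge carry 2 more units.
New max flow = 11. Increase = 2.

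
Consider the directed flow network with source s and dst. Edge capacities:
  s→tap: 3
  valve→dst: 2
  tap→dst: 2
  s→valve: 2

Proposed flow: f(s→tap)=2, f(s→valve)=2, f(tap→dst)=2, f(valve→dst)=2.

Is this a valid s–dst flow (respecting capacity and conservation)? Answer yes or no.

Yes

Every edge has 0 ≤ f(e) ≤ cap(e).
At each intermediate node, inflow equals outflow.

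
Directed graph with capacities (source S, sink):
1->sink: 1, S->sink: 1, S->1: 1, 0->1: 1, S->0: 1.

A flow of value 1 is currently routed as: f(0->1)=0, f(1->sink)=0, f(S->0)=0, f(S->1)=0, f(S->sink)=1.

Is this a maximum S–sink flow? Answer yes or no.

No

Residual path S->1->sink has bottleneck 1 > 0.
Pushing 1 along it raises the flow to 2, so the given flow is not maximum.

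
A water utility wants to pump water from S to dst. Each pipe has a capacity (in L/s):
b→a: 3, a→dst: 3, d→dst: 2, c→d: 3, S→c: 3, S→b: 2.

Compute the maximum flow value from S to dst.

4

Augment S→b→a→dst: bottleneck 2. Total 2.
Augment S→c→d→dst: bottleneck 2. Total 4.
No augmenting path remains in the residual graph.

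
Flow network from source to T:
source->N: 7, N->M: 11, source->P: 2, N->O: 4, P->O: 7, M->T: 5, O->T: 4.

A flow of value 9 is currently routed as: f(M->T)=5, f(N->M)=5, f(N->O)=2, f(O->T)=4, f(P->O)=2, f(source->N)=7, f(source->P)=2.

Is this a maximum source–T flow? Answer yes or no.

Yes

Residual reachable from source: {source}; T is not reachable.
Saturated cut: source->P, source->N with total capacity 9 = current flow value. Flow is maximum.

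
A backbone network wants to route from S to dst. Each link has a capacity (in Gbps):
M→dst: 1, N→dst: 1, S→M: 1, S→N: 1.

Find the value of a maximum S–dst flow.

2

Augment S→M→dst: bottleneck 1. Total 1.
Augment S→N→dst: bottleneck 1. Total 2.
No augmenting path remains in the residual graph.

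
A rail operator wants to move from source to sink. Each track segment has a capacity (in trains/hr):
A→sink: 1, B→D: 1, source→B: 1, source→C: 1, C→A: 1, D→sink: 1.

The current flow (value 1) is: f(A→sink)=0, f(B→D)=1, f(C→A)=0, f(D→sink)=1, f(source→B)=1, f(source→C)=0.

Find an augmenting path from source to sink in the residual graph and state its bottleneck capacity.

source→C→A→sink, bottleneck 1

Residual along source→C→A→sink: source→C: 1, C→A: 1, A→sink: 1.
Bottleneck = min = 1.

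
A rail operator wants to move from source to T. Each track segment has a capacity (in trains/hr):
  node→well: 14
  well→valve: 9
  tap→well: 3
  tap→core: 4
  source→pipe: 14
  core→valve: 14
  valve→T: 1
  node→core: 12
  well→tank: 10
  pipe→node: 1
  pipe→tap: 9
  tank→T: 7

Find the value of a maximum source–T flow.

Augment source→pipe→tap→well→valve→T: bottleneck 1. Total 1.
Augment source→pipe→tap→well→tank→T: bottleneck 2. Total 3.
Augment source→pipe→node→well→tank→T: bottleneck 1. Total 4.
Augment source→pipe→tap→core→valve→well→tank→T: bottleneck 1. Total 5.
No augmenting path remains in the residual graph.

5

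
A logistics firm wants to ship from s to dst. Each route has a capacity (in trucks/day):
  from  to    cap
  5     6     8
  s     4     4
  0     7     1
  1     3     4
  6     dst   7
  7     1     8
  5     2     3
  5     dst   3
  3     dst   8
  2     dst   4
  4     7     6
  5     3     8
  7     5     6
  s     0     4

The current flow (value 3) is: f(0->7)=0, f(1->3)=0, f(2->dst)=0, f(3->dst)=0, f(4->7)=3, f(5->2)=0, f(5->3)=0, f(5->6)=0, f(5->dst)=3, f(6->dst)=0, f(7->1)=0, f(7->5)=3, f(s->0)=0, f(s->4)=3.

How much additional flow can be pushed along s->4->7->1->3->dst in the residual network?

Residual capacities along the path: s->4: 1, 4->7: 3, 7->1: 8, 1->3: 4, 3->dst: 8.
Minimum is 1.

1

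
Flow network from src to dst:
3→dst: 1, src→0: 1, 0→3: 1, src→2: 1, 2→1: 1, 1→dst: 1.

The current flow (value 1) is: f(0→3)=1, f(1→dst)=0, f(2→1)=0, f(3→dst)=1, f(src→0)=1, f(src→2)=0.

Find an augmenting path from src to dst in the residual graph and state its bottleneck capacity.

Residual along src→2→1→dst: src→2: 1, 2→1: 1, 1→dst: 1.
Bottleneck = min = 1.

src→2→1→dst, bottleneck 1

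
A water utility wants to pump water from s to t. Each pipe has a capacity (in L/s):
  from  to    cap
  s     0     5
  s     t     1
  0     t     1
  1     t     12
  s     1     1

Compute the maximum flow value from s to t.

Augment s→t: bottleneck 1. Total 1.
Augment s→0→t: bottleneck 1. Total 2.
Augment s→1→t: bottleneck 1. Total 3.
No augmenting path remains in the residual graph.

3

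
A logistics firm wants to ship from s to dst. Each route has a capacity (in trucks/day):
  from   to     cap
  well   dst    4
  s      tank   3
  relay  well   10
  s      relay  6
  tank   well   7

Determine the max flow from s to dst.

4

Augment s->tank->well->dst: bottleneck 3. Total 3.
Augment s->relay->well->dst: bottleneck 1. Total 4.
No augmenting path remains in the residual graph.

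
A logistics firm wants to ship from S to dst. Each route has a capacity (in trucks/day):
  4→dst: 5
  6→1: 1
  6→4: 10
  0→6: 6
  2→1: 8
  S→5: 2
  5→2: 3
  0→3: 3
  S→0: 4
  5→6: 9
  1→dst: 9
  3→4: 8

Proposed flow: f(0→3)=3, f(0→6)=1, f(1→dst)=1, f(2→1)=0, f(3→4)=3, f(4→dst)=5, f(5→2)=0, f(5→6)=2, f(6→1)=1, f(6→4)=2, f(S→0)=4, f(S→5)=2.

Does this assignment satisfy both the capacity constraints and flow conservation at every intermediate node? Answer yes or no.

Every edge has 0 ≤ f(e) ≤ cap(e).
At each intermediate node, inflow equals outflow.

Yes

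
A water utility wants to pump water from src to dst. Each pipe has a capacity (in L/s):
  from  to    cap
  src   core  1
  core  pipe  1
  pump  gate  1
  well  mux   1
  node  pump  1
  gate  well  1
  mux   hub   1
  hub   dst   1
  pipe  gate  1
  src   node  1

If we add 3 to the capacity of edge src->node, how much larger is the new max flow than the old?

Original max flow = 1.
Edge src->node does not cross the min cut (source side {core, gate, node, pipe, pump, src}), so extra capacity there cannot help.
New max flow = 1. Increase = 0.

0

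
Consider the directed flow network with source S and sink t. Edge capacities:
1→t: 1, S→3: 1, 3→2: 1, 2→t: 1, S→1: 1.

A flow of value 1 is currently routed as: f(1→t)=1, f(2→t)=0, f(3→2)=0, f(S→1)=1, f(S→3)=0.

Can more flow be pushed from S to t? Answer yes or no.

Yes

Residual path S→3→2→t has bottleneck 1 > 0.
Pushing 1 along it raises the flow to 2, so the given flow is not maximum.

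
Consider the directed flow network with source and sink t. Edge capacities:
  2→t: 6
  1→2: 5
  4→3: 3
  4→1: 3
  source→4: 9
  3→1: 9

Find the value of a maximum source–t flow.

5

Augment source→4→1→2→t: bottleneck 3. Total 3.
Augment source→4→3→1→2→t: bottleneck 2. Total 5.
No augmenting path remains in the residual graph.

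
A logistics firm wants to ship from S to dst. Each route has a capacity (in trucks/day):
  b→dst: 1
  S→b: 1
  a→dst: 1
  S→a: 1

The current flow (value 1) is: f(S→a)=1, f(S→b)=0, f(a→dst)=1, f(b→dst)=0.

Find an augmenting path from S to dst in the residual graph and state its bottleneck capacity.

Residual along S→b→dst: S→b: 1, b→dst: 1.
Bottleneck = min = 1.

S→b→dst, bottleneck 1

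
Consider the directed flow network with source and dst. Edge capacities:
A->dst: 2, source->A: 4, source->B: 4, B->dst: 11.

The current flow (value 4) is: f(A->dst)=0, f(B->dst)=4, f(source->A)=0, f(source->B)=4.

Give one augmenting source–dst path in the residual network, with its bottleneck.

source->A->dst, bottleneck 2

Residual along source->A->dst: source->A: 4, A->dst: 2.
Bottleneck = min = 2.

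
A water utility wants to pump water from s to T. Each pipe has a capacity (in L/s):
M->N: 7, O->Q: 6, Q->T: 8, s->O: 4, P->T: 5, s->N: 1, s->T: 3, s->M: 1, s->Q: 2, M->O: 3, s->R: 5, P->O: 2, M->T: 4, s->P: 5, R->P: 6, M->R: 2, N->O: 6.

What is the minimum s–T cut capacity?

17

Max flow = 17 (via 7 augmenting paths).
In the residual at optimum, the set reachable from s is {N, O, P, R, s}.
Cut edges: s->M (cap 1), s->Q (cap 2), s->T (cap 3), P->T (cap 5), O->Q (cap 6). Sum = 17.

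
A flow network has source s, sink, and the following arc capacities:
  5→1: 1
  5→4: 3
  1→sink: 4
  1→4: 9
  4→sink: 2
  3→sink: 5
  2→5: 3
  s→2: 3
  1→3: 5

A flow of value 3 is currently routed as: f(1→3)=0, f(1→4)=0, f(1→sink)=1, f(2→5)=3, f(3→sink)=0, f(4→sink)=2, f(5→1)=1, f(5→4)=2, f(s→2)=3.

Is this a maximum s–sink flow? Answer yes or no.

Residual reachable from s: {s}; sink is not reachable.
Saturated cut: s→2 with total capacity 3 = current flow value. Flow is maximum.

Yes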